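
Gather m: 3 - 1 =2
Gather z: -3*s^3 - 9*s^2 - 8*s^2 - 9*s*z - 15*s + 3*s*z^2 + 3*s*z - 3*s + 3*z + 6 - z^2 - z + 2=-3*s^3 - 17*s^2 - 18*s + z^2*(3*s - 1) + z*(2 - 6*s) + 8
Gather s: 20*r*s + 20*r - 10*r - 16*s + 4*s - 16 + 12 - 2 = 10*r + s*(20*r - 12) - 6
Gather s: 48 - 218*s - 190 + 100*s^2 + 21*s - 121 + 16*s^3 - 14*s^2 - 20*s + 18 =16*s^3 + 86*s^2 - 217*s - 245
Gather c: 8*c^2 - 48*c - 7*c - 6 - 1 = 8*c^2 - 55*c - 7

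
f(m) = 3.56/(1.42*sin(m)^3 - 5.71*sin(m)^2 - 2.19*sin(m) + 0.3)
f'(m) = 3.56*(-4.26*sin(m)^2*cos(m) + 11.42*sin(m)*cos(m) + 2.19*cos(m))/(1.42*sin(m)^3 - 5.71*sin(m)^2 - 2.19*sin(m) + 0.3)^2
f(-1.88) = -0.89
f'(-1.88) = 0.84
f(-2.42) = -3.08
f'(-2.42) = 14.47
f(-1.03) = -1.22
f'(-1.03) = -2.32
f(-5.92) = -3.14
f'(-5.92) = 14.75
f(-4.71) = -0.58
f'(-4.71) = -0.00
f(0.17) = -15.68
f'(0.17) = 272.21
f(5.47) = -2.14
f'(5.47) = -7.35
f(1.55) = -0.58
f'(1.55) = 0.02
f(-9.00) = 26.70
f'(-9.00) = 590.98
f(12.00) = -9.17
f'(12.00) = -102.92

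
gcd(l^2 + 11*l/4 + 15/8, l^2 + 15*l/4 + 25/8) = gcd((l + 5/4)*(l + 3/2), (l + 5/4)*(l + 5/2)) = l + 5/4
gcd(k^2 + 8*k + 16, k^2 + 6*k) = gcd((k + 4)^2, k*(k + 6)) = 1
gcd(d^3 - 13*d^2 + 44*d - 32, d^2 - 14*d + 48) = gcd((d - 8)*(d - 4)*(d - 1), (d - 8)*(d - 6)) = d - 8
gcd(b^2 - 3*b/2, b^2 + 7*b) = b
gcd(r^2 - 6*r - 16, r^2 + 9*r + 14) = r + 2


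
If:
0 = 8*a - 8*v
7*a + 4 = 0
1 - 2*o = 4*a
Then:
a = -4/7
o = 23/14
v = -4/7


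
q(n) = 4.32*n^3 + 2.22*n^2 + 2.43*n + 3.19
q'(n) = 12.96*n^2 + 4.44*n + 2.43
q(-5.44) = -639.80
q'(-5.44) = 361.81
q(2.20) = 65.28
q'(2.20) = 74.92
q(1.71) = 35.44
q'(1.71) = 47.92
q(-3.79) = -209.31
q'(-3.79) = 171.76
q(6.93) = 1564.40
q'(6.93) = 655.60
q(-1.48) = -9.55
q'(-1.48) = 24.25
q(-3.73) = -199.17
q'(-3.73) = 166.18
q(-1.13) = -2.95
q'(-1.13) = 13.96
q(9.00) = 3354.16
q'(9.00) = 1092.15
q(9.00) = 3354.16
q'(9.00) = 1092.15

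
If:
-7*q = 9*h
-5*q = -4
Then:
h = -28/45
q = 4/5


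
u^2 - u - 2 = (u - 2)*(u + 1)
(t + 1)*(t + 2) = t^2 + 3*t + 2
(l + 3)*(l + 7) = l^2 + 10*l + 21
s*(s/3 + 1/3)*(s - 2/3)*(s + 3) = s^4/3 + 10*s^3/9 + s^2/9 - 2*s/3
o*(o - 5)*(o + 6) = o^3 + o^2 - 30*o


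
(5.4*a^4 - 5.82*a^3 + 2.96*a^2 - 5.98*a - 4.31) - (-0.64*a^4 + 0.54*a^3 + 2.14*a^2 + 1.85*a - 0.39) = 6.04*a^4 - 6.36*a^3 + 0.82*a^2 - 7.83*a - 3.92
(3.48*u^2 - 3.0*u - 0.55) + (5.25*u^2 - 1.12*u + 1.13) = 8.73*u^2 - 4.12*u + 0.58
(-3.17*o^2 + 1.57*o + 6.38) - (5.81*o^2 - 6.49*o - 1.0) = -8.98*o^2 + 8.06*o + 7.38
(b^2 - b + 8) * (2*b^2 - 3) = 2*b^4 - 2*b^3 + 13*b^2 + 3*b - 24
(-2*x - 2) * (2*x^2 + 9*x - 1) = -4*x^3 - 22*x^2 - 16*x + 2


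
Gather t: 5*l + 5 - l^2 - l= -l^2 + 4*l + 5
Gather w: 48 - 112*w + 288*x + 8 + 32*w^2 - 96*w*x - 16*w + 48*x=32*w^2 + w*(-96*x - 128) + 336*x + 56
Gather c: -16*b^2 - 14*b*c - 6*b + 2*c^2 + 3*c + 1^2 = -16*b^2 - 6*b + 2*c^2 + c*(3 - 14*b) + 1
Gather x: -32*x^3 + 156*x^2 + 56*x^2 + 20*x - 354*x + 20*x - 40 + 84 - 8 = -32*x^3 + 212*x^2 - 314*x + 36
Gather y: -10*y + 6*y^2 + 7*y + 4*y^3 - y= 4*y^3 + 6*y^2 - 4*y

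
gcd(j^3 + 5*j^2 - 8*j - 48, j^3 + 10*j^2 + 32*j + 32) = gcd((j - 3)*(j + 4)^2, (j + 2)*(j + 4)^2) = j^2 + 8*j + 16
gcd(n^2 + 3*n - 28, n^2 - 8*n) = 1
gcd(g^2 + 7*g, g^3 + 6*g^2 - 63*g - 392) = g + 7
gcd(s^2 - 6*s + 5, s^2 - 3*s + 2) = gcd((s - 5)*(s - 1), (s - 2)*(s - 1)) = s - 1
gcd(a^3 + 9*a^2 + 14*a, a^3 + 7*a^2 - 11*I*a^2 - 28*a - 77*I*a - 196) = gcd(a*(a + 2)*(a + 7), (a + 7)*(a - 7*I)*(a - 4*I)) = a + 7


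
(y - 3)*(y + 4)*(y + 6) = y^3 + 7*y^2 - 6*y - 72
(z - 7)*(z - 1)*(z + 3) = z^3 - 5*z^2 - 17*z + 21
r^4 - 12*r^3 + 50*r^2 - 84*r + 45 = (r - 5)*(r - 3)^2*(r - 1)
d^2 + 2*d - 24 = (d - 4)*(d + 6)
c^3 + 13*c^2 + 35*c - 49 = (c - 1)*(c + 7)^2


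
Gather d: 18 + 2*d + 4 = 2*d + 22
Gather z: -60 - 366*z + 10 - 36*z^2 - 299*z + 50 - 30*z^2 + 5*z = -66*z^2 - 660*z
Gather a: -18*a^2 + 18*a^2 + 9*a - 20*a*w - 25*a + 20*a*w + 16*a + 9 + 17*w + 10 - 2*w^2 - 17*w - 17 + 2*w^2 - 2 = 0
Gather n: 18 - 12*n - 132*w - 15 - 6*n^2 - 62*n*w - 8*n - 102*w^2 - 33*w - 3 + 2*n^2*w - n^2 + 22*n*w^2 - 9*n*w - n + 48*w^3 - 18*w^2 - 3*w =n^2*(2*w - 7) + n*(22*w^2 - 71*w - 21) + 48*w^3 - 120*w^2 - 168*w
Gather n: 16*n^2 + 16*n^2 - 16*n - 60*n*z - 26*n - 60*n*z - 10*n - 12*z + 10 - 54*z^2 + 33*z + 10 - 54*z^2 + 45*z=32*n^2 + n*(-120*z - 52) - 108*z^2 + 66*z + 20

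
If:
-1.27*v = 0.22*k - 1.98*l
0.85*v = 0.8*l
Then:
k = 3.78977272727273*v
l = 1.0625*v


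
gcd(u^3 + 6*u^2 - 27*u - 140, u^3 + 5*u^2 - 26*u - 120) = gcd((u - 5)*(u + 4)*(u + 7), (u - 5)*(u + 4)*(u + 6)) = u^2 - u - 20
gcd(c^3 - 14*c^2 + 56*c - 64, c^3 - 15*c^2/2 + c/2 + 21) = c - 2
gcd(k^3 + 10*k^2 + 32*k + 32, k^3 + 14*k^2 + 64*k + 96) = k^2 + 8*k + 16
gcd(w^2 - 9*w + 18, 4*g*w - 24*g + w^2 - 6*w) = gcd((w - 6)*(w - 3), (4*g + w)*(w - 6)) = w - 6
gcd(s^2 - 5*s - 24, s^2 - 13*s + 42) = 1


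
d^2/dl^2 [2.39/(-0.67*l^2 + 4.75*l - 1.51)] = (2.145742*l^2 - 15.21235*l - 2.39*(1.34*l - 4.75)*(2.68*l - 9.5) + 4.835926)/(0.67*l^2 - 4.75*l + 1.51)^3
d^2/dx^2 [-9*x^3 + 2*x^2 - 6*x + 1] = 4 - 54*x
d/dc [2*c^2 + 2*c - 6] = 4*c + 2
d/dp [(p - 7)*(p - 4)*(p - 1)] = 3*p^2 - 24*p + 39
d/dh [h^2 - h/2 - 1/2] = 2*h - 1/2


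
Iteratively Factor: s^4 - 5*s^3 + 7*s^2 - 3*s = (s - 1)*(s^3 - 4*s^2 + 3*s) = (s - 1)^2*(s^2 - 3*s) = s*(s - 1)^2*(s - 3)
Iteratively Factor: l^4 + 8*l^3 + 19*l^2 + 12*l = (l + 1)*(l^3 + 7*l^2 + 12*l) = (l + 1)*(l + 3)*(l^2 + 4*l) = l*(l + 1)*(l + 3)*(l + 4)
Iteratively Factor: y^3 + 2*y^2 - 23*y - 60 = (y + 4)*(y^2 - 2*y - 15) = (y + 3)*(y + 4)*(y - 5)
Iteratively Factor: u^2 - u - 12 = (u + 3)*(u - 4)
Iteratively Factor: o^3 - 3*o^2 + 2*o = (o - 1)*(o^2 - 2*o) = (o - 2)*(o - 1)*(o)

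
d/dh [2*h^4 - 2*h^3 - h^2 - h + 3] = 8*h^3 - 6*h^2 - 2*h - 1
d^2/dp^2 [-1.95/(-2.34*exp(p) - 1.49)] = (10.67742*exp(p) - 6.79887)*exp(p)/(2.34*exp(p) + 1.49)^3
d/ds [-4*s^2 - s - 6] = -8*s - 1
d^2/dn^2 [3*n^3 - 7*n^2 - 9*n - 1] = 18*n - 14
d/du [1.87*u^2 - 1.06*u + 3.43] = 3.74*u - 1.06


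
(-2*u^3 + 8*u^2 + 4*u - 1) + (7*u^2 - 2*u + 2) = -2*u^3 + 15*u^2 + 2*u + 1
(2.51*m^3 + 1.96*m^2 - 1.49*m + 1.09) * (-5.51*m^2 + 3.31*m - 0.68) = -13.8301*m^5 - 2.4915*m^4 + 12.9907*m^3 - 12.2706*m^2 + 4.6211*m - 0.7412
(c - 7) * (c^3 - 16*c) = c^4 - 7*c^3 - 16*c^2 + 112*c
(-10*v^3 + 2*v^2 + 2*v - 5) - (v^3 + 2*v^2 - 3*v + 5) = -11*v^3 + 5*v - 10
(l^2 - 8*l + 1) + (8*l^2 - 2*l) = 9*l^2 - 10*l + 1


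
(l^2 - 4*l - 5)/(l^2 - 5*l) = (l + 1)/l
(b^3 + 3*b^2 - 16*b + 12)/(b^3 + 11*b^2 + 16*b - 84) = (b - 1)/(b + 7)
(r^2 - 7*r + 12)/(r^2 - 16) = (r - 3)/(r + 4)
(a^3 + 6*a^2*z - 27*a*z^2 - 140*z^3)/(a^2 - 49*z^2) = (-a^2 + a*z + 20*z^2)/(-a + 7*z)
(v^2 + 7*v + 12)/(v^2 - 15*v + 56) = (v^2 + 7*v + 12)/(v^2 - 15*v + 56)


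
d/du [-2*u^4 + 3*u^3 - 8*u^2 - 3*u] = -8*u^3 + 9*u^2 - 16*u - 3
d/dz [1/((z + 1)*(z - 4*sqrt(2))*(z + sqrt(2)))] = (-(z + 1)*(z - 4*sqrt(2)) - (z + 1)*(z + sqrt(2)) - (z - 4*sqrt(2))*(z + sqrt(2)))/((z + 1)^2*(z - 4*sqrt(2))^2*(z + sqrt(2))^2)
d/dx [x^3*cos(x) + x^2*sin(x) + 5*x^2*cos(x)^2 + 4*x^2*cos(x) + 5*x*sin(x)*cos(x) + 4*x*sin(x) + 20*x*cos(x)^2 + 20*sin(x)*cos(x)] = -x^3*sin(x) - 5*x^2*sin(2*x) + 4*sqrt(2)*x^2*cos(x + pi/4) + 2*x*sin(x) - 20*x*sin(2*x) + 12*x*cos(x) + 10*x*cos(2*x) + 5*x + 4*sin(x) + 5*sin(2*x)/2 + 30*cos(2*x) + 10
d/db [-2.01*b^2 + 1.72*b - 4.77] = 1.72 - 4.02*b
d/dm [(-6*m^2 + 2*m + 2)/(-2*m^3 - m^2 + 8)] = 2*(2*m*(3*m + 1)*(-3*m^2 + m + 1) + (6*m - 1)*(2*m^3 + m^2 - 8))/(2*m^3 + m^2 - 8)^2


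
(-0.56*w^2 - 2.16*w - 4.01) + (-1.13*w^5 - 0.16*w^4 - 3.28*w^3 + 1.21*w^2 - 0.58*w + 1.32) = -1.13*w^5 - 0.16*w^4 - 3.28*w^3 + 0.65*w^2 - 2.74*w - 2.69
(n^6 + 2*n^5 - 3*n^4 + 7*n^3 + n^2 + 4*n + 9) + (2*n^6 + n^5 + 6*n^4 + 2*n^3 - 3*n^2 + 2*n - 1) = 3*n^6 + 3*n^5 + 3*n^4 + 9*n^3 - 2*n^2 + 6*n + 8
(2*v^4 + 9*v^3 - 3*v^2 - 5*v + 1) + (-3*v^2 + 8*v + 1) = 2*v^4 + 9*v^3 - 6*v^2 + 3*v + 2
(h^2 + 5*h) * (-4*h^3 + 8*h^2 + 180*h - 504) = -4*h^5 - 12*h^4 + 220*h^3 + 396*h^2 - 2520*h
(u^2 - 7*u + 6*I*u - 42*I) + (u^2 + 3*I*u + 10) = 2*u^2 - 7*u + 9*I*u + 10 - 42*I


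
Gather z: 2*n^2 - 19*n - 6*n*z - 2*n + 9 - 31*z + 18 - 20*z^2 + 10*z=2*n^2 - 21*n - 20*z^2 + z*(-6*n - 21) + 27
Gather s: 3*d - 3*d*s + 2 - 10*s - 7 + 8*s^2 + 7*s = 3*d + 8*s^2 + s*(-3*d - 3) - 5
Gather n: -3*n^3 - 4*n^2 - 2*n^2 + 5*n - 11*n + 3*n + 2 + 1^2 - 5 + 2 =-3*n^3 - 6*n^2 - 3*n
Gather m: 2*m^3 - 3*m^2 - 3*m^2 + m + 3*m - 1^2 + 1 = 2*m^3 - 6*m^2 + 4*m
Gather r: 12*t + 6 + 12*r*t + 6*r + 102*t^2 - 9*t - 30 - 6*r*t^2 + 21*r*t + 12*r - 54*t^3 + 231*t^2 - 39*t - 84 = r*(-6*t^2 + 33*t + 18) - 54*t^3 + 333*t^2 - 36*t - 108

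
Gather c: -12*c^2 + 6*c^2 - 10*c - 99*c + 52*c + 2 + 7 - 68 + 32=-6*c^2 - 57*c - 27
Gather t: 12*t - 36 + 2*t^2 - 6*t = 2*t^2 + 6*t - 36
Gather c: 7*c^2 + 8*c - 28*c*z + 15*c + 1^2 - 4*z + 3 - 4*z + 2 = 7*c^2 + c*(23 - 28*z) - 8*z + 6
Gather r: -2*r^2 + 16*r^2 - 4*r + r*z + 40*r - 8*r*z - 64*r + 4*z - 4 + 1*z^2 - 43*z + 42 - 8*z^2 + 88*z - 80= 14*r^2 + r*(-7*z - 28) - 7*z^2 + 49*z - 42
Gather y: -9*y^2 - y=-9*y^2 - y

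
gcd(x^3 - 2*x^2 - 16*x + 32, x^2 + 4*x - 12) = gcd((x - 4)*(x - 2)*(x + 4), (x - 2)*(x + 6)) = x - 2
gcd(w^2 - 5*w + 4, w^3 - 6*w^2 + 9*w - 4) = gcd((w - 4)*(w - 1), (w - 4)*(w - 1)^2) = w^2 - 5*w + 4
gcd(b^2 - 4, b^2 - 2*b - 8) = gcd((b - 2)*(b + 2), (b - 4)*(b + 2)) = b + 2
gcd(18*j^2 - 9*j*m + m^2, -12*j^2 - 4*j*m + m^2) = 6*j - m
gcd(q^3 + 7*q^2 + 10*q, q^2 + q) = q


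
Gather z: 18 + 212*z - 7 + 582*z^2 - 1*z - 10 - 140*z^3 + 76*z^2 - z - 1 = -140*z^3 + 658*z^2 + 210*z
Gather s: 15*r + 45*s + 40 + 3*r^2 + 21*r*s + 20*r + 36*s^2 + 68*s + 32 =3*r^2 + 35*r + 36*s^2 + s*(21*r + 113) + 72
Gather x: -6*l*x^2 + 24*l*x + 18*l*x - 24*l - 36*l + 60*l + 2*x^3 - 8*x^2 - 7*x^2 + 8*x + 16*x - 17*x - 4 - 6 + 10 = 2*x^3 + x^2*(-6*l - 15) + x*(42*l + 7)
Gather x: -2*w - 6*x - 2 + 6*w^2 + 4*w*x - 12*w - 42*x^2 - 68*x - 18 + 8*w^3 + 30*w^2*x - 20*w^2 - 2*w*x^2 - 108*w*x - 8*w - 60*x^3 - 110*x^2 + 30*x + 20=8*w^3 - 14*w^2 - 22*w - 60*x^3 + x^2*(-2*w - 152) + x*(30*w^2 - 104*w - 44)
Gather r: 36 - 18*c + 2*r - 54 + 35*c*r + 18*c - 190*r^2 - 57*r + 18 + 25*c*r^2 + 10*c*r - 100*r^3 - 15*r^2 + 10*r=-100*r^3 + r^2*(25*c - 205) + r*(45*c - 45)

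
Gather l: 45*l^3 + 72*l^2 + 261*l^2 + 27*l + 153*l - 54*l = 45*l^3 + 333*l^2 + 126*l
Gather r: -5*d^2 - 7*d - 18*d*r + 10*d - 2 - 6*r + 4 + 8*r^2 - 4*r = -5*d^2 + 3*d + 8*r^2 + r*(-18*d - 10) + 2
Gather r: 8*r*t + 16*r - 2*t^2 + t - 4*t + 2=r*(8*t + 16) - 2*t^2 - 3*t + 2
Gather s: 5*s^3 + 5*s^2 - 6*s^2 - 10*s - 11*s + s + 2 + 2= 5*s^3 - s^2 - 20*s + 4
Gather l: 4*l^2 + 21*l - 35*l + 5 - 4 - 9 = 4*l^2 - 14*l - 8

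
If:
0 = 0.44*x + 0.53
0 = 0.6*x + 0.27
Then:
No Solution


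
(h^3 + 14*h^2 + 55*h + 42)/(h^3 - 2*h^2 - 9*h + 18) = (h^3 + 14*h^2 + 55*h + 42)/(h^3 - 2*h^2 - 9*h + 18)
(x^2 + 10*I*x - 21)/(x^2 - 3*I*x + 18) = (x + 7*I)/(x - 6*I)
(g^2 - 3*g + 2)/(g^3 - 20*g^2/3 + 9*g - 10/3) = 3*(g - 2)/(3*g^2 - 17*g + 10)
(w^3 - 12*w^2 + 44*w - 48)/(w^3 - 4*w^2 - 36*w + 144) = (w - 2)/(w + 6)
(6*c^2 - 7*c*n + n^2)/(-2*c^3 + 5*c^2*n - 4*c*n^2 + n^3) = (-6*c + n)/(2*c^2 - 3*c*n + n^2)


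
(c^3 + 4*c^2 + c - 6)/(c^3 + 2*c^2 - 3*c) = (c + 2)/c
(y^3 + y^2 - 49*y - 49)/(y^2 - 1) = (y^2 - 49)/(y - 1)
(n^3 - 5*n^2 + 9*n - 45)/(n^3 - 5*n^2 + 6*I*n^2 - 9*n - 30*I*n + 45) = (n - 3*I)/(n + 3*I)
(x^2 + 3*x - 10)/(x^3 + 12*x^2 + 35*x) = (x - 2)/(x*(x + 7))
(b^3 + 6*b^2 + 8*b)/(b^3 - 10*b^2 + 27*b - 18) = b*(b^2 + 6*b + 8)/(b^3 - 10*b^2 + 27*b - 18)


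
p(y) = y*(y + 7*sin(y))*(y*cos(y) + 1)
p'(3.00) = 10.28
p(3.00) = -23.57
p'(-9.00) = -158.24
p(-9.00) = 984.08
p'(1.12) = 13.03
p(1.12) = 12.37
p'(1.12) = 13.03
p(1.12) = 12.37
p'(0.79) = 16.90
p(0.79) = 7.08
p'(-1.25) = -15.80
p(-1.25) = 5.98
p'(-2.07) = -45.72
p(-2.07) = 33.86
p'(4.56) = -47.66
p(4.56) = -3.31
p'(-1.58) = -31.75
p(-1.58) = 13.75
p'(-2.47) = -26.67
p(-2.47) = 49.46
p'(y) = y*(y + 7*sin(y))*(-y*sin(y) + cos(y)) + y*(y*cos(y) + 1)*(7*cos(y) + 1) + (y + 7*sin(y))*(y*cos(y) + 1) = -y^3*sin(y) + 3*y^2*cos(y) + 7*y^2*cos(2*y) + 7*y*sin(2*y) + 7*y*cos(y) + 2*y + 7*sin(y)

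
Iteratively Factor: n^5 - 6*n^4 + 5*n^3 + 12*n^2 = (n - 3)*(n^4 - 3*n^3 - 4*n^2) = (n - 3)*(n + 1)*(n^3 - 4*n^2) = n*(n - 3)*(n + 1)*(n^2 - 4*n) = n*(n - 4)*(n - 3)*(n + 1)*(n)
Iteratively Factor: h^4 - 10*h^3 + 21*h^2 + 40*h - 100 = (h - 5)*(h^3 - 5*h^2 - 4*h + 20) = (h - 5)*(h - 2)*(h^2 - 3*h - 10) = (h - 5)^2*(h - 2)*(h + 2)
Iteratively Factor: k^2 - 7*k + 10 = (k - 5)*(k - 2)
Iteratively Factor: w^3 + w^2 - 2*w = (w + 2)*(w^2 - w) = (w - 1)*(w + 2)*(w)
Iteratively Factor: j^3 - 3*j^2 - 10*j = (j - 5)*(j^2 + 2*j) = j*(j - 5)*(j + 2)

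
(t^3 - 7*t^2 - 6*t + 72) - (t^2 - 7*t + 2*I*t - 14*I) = t^3 - 8*t^2 + t - 2*I*t + 72 + 14*I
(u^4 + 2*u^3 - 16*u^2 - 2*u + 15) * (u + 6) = u^5 + 8*u^4 - 4*u^3 - 98*u^2 + 3*u + 90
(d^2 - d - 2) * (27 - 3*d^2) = -3*d^4 + 3*d^3 + 33*d^2 - 27*d - 54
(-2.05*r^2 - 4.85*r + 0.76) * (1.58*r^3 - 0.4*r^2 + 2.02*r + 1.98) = -3.239*r^5 - 6.843*r^4 - 1.0002*r^3 - 14.16*r^2 - 8.0678*r + 1.5048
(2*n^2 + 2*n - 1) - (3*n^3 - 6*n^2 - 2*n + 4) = -3*n^3 + 8*n^2 + 4*n - 5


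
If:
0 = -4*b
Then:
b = 0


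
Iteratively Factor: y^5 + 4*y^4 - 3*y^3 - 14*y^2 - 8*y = (y)*(y^4 + 4*y^3 - 3*y^2 - 14*y - 8) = y*(y + 1)*(y^3 + 3*y^2 - 6*y - 8) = y*(y + 1)*(y + 4)*(y^2 - y - 2) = y*(y + 1)^2*(y + 4)*(y - 2)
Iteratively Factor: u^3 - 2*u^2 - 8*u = (u)*(u^2 - 2*u - 8) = u*(u + 2)*(u - 4)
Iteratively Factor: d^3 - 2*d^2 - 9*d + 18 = (d + 3)*(d^2 - 5*d + 6) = (d - 3)*(d + 3)*(d - 2)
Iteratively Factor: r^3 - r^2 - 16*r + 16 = (r + 4)*(r^2 - 5*r + 4) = (r - 1)*(r + 4)*(r - 4)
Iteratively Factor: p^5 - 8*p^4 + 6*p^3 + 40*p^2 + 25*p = (p - 5)*(p^4 - 3*p^3 - 9*p^2 - 5*p) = (p - 5)*(p + 1)*(p^3 - 4*p^2 - 5*p) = (p - 5)*(p + 1)^2*(p^2 - 5*p) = p*(p - 5)*(p + 1)^2*(p - 5)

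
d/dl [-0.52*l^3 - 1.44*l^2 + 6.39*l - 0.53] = -1.56*l^2 - 2.88*l + 6.39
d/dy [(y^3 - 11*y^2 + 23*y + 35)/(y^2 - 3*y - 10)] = (y^2 + 4*y - 5)/(y^2 + 4*y + 4)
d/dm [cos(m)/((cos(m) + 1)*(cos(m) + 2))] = (cos(m)^2 - 2)*sin(m)/((cos(m) + 1)^2*(cos(m) + 2)^2)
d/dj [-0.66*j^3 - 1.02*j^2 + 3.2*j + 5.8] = -1.98*j^2 - 2.04*j + 3.2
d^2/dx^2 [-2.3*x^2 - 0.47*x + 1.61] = -4.60000000000000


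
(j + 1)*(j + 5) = j^2 + 6*j + 5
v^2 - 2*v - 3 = (v - 3)*(v + 1)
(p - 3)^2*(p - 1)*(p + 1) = p^4 - 6*p^3 + 8*p^2 + 6*p - 9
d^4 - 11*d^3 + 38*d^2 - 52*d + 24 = (d - 6)*(d - 2)^2*(d - 1)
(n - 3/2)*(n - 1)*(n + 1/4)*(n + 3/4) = n^4 - 3*n^3/2 - 13*n^2/16 + 33*n/32 + 9/32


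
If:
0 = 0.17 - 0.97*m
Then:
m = 0.18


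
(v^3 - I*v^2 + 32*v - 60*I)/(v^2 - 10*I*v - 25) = (v^2 + 4*I*v + 12)/(v - 5*I)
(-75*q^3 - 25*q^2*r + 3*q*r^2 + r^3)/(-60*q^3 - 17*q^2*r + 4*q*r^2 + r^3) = (5*q - r)/(4*q - r)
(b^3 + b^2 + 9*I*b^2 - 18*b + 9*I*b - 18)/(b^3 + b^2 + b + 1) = (b^2 + 9*I*b - 18)/(b^2 + 1)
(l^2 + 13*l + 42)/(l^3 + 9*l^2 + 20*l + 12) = (l + 7)/(l^2 + 3*l + 2)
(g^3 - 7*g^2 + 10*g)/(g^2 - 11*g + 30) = g*(g - 2)/(g - 6)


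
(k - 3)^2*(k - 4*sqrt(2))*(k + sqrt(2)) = k^4 - 6*k^3 - 3*sqrt(2)*k^3 + k^2 + 18*sqrt(2)*k^2 - 27*sqrt(2)*k + 48*k - 72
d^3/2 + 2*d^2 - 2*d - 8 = (d/2 + 1)*(d - 2)*(d + 4)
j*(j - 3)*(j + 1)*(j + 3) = j^4 + j^3 - 9*j^2 - 9*j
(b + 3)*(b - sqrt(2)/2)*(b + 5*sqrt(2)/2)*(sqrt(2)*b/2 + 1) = sqrt(2)*b^4/2 + 3*sqrt(2)*b^3/2 + 3*b^3 + 3*sqrt(2)*b^2/4 + 9*b^2 - 5*b/2 + 9*sqrt(2)*b/4 - 15/2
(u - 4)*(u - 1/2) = u^2 - 9*u/2 + 2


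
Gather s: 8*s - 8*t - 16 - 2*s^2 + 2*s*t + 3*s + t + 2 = -2*s^2 + s*(2*t + 11) - 7*t - 14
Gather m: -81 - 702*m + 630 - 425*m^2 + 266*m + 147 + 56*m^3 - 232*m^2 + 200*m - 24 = 56*m^3 - 657*m^2 - 236*m + 672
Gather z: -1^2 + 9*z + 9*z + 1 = 18*z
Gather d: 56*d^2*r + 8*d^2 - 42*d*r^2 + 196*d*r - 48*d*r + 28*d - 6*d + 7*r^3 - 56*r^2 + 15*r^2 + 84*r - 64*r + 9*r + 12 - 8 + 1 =d^2*(56*r + 8) + d*(-42*r^2 + 148*r + 22) + 7*r^3 - 41*r^2 + 29*r + 5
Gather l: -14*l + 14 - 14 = -14*l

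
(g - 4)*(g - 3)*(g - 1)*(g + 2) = g^4 - 6*g^3 + 3*g^2 + 26*g - 24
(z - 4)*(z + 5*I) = z^2 - 4*z + 5*I*z - 20*I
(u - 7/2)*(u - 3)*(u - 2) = u^3 - 17*u^2/2 + 47*u/2 - 21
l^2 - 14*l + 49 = (l - 7)^2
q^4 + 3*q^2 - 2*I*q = q*(q - I)^2*(q + 2*I)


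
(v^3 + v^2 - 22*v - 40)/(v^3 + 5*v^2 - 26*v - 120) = (v + 2)/(v + 6)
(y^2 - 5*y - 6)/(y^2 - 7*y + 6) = (y + 1)/(y - 1)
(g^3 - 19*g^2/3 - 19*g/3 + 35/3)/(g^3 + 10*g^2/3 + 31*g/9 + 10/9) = 3*(g^2 - 8*g + 7)/(3*g^2 + 5*g + 2)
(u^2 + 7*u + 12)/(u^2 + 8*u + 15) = (u + 4)/(u + 5)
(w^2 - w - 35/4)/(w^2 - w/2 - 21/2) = (w + 5/2)/(w + 3)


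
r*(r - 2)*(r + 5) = r^3 + 3*r^2 - 10*r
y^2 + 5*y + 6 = (y + 2)*(y + 3)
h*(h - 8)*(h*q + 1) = h^3*q - 8*h^2*q + h^2 - 8*h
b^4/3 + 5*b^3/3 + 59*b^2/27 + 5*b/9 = b*(b/3 + 1)*(b + 1/3)*(b + 5/3)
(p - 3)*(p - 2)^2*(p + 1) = p^4 - 6*p^3 + 9*p^2 + 4*p - 12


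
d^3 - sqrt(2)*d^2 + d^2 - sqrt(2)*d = d*(d + 1)*(d - sqrt(2))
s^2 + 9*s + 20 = (s + 4)*(s + 5)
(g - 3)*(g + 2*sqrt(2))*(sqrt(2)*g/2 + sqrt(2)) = sqrt(2)*g^3/2 - sqrt(2)*g^2/2 + 2*g^2 - 3*sqrt(2)*g - 2*g - 12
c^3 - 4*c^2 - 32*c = c*(c - 8)*(c + 4)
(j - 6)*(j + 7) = j^2 + j - 42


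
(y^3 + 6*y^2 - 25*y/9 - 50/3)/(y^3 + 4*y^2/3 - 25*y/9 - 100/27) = 3*(y + 6)/(3*y + 4)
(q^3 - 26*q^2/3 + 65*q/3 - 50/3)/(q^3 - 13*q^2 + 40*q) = (3*q^2 - 11*q + 10)/(3*q*(q - 8))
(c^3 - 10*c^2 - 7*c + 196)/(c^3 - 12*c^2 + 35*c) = (c^2 - 3*c - 28)/(c*(c - 5))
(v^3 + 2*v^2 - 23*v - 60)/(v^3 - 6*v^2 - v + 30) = (v^2 + 7*v + 12)/(v^2 - v - 6)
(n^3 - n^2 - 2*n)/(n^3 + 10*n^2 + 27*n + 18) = n*(n - 2)/(n^2 + 9*n + 18)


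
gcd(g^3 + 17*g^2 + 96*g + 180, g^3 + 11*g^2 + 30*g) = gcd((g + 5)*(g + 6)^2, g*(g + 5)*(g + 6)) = g^2 + 11*g + 30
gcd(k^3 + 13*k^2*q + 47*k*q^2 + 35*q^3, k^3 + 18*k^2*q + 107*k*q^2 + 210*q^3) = k^2 + 12*k*q + 35*q^2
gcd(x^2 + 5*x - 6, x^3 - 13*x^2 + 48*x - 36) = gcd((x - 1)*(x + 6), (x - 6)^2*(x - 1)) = x - 1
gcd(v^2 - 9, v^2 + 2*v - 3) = v + 3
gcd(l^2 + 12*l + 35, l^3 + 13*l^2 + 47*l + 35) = l^2 + 12*l + 35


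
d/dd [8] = 0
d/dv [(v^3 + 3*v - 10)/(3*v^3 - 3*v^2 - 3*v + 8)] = 3*(-v^4 - 8*v^3 + 41*v^2 - 20*v - 2)/(9*v^6 - 18*v^5 - 9*v^4 + 66*v^3 - 39*v^2 - 48*v + 64)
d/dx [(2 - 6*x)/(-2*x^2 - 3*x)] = 2*(-6*x^2 + 4*x + 3)/(x^2*(4*x^2 + 12*x + 9))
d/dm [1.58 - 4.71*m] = -4.71000000000000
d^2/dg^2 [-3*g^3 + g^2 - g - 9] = 2 - 18*g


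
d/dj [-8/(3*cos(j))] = -8*sin(j)/(3*cos(j)^2)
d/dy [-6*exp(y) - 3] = -6*exp(y)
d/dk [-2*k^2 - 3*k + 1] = -4*k - 3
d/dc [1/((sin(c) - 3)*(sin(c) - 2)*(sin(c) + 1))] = (-3*sin(c)^2 + 8*sin(c) - 1)*cos(c)/((sin(c) - 3)^2*(sin(c) - 2)^2*(sin(c) + 1)^2)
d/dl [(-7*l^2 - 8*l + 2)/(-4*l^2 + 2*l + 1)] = 2*(-23*l^2 + l - 6)/(16*l^4 - 16*l^3 - 4*l^2 + 4*l + 1)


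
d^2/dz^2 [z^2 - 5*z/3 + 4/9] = 2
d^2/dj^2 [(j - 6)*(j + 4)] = 2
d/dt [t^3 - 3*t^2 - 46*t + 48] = 3*t^2 - 6*t - 46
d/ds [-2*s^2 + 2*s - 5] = 2 - 4*s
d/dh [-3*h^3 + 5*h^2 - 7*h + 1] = -9*h^2 + 10*h - 7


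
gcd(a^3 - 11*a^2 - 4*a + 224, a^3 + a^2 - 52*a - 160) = a^2 - 4*a - 32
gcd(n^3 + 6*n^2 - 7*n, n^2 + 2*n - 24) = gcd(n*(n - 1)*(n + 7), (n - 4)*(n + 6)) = 1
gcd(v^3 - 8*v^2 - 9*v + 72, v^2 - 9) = v^2 - 9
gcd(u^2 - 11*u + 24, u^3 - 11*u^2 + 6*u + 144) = u - 8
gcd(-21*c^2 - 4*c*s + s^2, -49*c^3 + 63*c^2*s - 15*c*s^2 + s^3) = -7*c + s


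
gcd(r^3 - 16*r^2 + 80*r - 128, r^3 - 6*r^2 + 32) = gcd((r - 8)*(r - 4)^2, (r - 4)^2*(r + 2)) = r^2 - 8*r + 16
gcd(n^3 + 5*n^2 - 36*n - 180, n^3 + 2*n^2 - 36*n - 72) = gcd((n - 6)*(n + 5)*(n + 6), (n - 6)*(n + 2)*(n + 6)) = n^2 - 36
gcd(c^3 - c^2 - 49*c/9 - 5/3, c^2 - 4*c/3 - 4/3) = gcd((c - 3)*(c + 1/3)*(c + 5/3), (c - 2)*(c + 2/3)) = 1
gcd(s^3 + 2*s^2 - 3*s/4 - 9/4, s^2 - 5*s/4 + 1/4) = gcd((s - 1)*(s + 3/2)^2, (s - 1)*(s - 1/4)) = s - 1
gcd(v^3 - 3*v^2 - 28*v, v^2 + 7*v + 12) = v + 4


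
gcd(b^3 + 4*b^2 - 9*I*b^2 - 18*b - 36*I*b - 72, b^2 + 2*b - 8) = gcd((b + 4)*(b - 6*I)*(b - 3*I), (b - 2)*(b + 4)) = b + 4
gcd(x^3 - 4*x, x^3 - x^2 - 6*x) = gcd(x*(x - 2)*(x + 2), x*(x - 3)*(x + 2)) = x^2 + 2*x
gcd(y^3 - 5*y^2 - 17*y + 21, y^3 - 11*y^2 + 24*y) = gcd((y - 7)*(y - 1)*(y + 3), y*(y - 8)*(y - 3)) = 1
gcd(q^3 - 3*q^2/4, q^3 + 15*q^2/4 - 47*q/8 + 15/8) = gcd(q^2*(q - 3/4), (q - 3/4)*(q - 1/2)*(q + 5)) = q - 3/4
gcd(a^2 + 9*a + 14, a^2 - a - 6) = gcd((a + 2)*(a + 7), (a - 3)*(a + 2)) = a + 2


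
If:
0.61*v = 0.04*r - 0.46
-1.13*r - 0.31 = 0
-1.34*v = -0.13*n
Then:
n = -7.96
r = -0.27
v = -0.77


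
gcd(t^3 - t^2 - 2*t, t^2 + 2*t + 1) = t + 1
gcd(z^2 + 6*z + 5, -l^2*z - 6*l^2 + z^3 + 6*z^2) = 1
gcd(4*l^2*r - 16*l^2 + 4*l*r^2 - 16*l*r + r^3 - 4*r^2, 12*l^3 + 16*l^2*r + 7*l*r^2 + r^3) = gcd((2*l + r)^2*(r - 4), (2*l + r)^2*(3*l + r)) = 4*l^2 + 4*l*r + r^2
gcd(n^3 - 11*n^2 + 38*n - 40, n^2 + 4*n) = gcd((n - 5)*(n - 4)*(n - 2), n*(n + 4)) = 1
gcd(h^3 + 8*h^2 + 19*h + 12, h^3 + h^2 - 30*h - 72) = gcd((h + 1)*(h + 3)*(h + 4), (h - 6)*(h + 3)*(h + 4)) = h^2 + 7*h + 12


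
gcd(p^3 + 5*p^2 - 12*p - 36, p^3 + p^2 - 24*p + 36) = p^2 + 3*p - 18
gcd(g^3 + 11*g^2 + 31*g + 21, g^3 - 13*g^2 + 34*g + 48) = g + 1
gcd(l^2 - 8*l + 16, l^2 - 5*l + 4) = l - 4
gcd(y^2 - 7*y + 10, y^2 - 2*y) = y - 2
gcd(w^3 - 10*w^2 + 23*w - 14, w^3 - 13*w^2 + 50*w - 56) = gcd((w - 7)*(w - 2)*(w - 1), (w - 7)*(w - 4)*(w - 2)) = w^2 - 9*w + 14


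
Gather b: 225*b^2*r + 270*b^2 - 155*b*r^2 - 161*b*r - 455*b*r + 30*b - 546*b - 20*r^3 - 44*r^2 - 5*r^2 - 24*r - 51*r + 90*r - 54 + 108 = b^2*(225*r + 270) + b*(-155*r^2 - 616*r - 516) - 20*r^3 - 49*r^2 + 15*r + 54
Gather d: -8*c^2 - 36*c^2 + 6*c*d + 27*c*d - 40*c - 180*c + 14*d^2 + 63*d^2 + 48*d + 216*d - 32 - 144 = -44*c^2 - 220*c + 77*d^2 + d*(33*c + 264) - 176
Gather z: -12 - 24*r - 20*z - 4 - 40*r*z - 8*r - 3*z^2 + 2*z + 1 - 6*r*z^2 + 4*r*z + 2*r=-30*r + z^2*(-6*r - 3) + z*(-36*r - 18) - 15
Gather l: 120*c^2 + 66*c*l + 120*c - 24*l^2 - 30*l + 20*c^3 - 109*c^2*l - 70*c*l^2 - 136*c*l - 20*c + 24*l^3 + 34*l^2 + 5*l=20*c^3 + 120*c^2 + 100*c + 24*l^3 + l^2*(10 - 70*c) + l*(-109*c^2 - 70*c - 25)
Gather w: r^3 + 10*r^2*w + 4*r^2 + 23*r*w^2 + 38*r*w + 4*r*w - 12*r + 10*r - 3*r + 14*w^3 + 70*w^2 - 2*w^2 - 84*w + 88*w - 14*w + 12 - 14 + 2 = r^3 + 4*r^2 - 5*r + 14*w^3 + w^2*(23*r + 68) + w*(10*r^2 + 42*r - 10)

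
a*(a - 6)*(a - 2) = a^3 - 8*a^2 + 12*a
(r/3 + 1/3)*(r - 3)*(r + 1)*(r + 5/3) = r^4/3 + 2*r^3/9 - 20*r^2/9 - 34*r/9 - 5/3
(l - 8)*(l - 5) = l^2 - 13*l + 40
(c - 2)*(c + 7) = c^2 + 5*c - 14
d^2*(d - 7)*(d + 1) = d^4 - 6*d^3 - 7*d^2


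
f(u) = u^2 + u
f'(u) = 2*u + 1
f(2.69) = 9.93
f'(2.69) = 6.38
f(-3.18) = 6.93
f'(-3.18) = -5.36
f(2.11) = 6.56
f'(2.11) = 5.22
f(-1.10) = 0.11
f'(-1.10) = -1.20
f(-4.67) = 17.14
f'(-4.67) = -8.34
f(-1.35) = 0.47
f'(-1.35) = -1.70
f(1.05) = 2.15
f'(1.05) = 3.10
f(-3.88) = 11.17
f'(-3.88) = -6.76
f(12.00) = 156.00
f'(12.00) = 25.00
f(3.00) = 12.00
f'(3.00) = 7.00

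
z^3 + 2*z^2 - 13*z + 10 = (z - 2)*(z - 1)*(z + 5)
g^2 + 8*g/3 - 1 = (g - 1/3)*(g + 3)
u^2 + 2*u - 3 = (u - 1)*(u + 3)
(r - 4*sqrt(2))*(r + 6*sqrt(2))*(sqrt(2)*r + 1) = sqrt(2)*r^3 + 5*r^2 - 46*sqrt(2)*r - 48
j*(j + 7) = j^2 + 7*j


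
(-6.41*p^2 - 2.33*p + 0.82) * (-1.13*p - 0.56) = 7.2433*p^3 + 6.2225*p^2 + 0.3782*p - 0.4592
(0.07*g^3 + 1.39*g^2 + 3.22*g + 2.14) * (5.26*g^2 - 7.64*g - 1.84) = 0.3682*g^5 + 6.7766*g^4 + 6.1888*g^3 - 15.902*g^2 - 22.2744*g - 3.9376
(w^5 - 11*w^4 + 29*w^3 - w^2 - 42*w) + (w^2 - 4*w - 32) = w^5 - 11*w^4 + 29*w^3 - 46*w - 32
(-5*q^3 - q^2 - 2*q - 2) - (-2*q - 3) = -5*q^3 - q^2 + 1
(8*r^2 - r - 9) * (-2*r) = -16*r^3 + 2*r^2 + 18*r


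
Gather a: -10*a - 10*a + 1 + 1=2 - 20*a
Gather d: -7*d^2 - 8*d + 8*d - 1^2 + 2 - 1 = -7*d^2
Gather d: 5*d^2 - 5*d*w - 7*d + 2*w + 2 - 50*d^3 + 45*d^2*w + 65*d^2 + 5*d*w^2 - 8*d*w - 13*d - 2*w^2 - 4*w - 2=-50*d^3 + d^2*(45*w + 70) + d*(5*w^2 - 13*w - 20) - 2*w^2 - 2*w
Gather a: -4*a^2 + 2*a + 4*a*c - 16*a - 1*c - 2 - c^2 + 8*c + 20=-4*a^2 + a*(4*c - 14) - c^2 + 7*c + 18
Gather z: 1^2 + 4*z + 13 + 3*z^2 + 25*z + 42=3*z^2 + 29*z + 56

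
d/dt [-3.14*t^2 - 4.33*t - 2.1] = -6.28*t - 4.33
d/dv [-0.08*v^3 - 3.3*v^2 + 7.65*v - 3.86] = -0.24*v^2 - 6.6*v + 7.65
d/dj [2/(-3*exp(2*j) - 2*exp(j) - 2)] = (12*exp(j) + 4)*exp(j)/(3*exp(2*j) + 2*exp(j) + 2)^2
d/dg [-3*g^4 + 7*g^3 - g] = -12*g^3 + 21*g^2 - 1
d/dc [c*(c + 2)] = 2*c + 2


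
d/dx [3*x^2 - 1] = 6*x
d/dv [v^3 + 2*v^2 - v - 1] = 3*v^2 + 4*v - 1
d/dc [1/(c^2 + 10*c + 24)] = 2*(-c - 5)/(c^2 + 10*c + 24)^2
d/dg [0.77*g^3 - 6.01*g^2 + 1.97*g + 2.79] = 2.31*g^2 - 12.02*g + 1.97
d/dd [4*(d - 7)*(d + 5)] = 8*d - 8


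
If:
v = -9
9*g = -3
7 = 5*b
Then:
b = 7/5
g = -1/3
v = -9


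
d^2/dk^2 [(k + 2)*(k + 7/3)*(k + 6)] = 6*k + 62/3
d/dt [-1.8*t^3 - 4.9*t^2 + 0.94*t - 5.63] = -5.4*t^2 - 9.8*t + 0.94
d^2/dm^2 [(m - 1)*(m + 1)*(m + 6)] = 6*m + 12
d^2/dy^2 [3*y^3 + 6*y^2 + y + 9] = 18*y + 12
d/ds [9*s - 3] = 9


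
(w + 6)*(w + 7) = w^2 + 13*w + 42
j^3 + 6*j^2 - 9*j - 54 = (j - 3)*(j + 3)*(j + 6)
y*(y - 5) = y^2 - 5*y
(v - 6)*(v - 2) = v^2 - 8*v + 12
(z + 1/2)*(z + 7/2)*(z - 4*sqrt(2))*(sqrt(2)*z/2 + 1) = sqrt(2)*z^4/2 - 3*z^3 + 2*sqrt(2)*z^3 - 12*z^2 - 25*sqrt(2)*z^2/8 - 16*sqrt(2)*z - 21*z/4 - 7*sqrt(2)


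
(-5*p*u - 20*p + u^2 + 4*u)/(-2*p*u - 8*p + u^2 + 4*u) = (5*p - u)/(2*p - u)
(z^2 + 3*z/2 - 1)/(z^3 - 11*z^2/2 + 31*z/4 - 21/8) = 4*(z + 2)/(4*z^2 - 20*z + 21)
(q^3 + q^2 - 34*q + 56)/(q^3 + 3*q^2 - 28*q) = (q - 2)/q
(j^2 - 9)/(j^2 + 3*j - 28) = (j^2 - 9)/(j^2 + 3*j - 28)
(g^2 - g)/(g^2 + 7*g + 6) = g*(g - 1)/(g^2 + 7*g + 6)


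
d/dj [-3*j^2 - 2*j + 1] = -6*j - 2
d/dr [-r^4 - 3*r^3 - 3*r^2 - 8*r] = -4*r^3 - 9*r^2 - 6*r - 8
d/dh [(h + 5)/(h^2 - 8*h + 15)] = (h^2 - 8*h - 2*(h - 4)*(h + 5) + 15)/(h^2 - 8*h + 15)^2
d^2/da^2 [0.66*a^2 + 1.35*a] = 1.32000000000000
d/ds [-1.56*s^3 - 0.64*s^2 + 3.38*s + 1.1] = -4.68*s^2 - 1.28*s + 3.38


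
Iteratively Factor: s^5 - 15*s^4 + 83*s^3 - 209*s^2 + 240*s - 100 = (s - 2)*(s^4 - 13*s^3 + 57*s^2 - 95*s + 50) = (s - 5)*(s - 2)*(s^3 - 8*s^2 + 17*s - 10) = (s - 5)*(s - 2)*(s - 1)*(s^2 - 7*s + 10) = (s - 5)*(s - 2)^2*(s - 1)*(s - 5)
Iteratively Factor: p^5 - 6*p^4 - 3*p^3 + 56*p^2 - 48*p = (p + 3)*(p^4 - 9*p^3 + 24*p^2 - 16*p) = (p - 4)*(p + 3)*(p^3 - 5*p^2 + 4*p) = p*(p - 4)*(p + 3)*(p^2 - 5*p + 4) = p*(p - 4)*(p - 1)*(p + 3)*(p - 4)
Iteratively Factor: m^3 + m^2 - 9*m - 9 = (m + 1)*(m^2 - 9) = (m + 1)*(m + 3)*(m - 3)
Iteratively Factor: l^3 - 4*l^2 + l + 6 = (l + 1)*(l^2 - 5*l + 6) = (l - 2)*(l + 1)*(l - 3)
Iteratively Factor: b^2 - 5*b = (b)*(b - 5)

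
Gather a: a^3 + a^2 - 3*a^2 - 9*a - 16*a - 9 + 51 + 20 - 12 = a^3 - 2*a^2 - 25*a + 50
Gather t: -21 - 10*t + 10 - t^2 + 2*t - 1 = -t^2 - 8*t - 12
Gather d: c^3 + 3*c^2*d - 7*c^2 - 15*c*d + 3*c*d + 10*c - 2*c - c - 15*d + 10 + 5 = c^3 - 7*c^2 + 7*c + d*(3*c^2 - 12*c - 15) + 15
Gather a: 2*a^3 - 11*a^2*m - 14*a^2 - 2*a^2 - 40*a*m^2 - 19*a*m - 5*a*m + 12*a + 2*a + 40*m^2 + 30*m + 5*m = 2*a^3 + a^2*(-11*m - 16) + a*(-40*m^2 - 24*m + 14) + 40*m^2 + 35*m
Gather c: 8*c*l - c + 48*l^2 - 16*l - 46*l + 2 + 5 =c*(8*l - 1) + 48*l^2 - 62*l + 7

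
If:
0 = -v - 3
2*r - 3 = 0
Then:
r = 3/2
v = -3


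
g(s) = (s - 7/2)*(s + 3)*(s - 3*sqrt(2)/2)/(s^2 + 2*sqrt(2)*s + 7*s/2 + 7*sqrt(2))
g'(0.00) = -2.39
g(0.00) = 2.25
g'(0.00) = -2.39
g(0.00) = 2.25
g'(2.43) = -0.12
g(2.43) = -0.06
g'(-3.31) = -845.04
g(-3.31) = 125.31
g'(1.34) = -0.71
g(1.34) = 0.36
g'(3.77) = 0.26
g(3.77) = 0.06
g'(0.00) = -2.39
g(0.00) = 2.25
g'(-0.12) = -2.66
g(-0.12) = 2.55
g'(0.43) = -1.65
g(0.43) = 1.39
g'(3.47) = 0.20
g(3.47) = -0.00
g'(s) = (s - 7/2)*(s + 3)*(s - 3*sqrt(2)/2)*(-2*s - 7/2 - 2*sqrt(2))/(s^2 + 2*sqrt(2)*s + 7*s/2 + 7*sqrt(2))^2 + (s - 7/2)*(s + 3)/(s^2 + 2*sqrt(2)*s + 7*s/2 + 7*sqrt(2)) + (s - 7/2)*(s - 3*sqrt(2)/2)/(s^2 + 2*sqrt(2)*s + 7*s/2 + 7*sqrt(2)) + (s + 3)*(s - 3*sqrt(2)/2)/(s^2 + 2*sqrt(2)*s + 7*s/2 + 7*sqrt(2))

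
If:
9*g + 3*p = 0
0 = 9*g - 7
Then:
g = 7/9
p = -7/3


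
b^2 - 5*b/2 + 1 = (b - 2)*(b - 1/2)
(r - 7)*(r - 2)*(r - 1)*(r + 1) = r^4 - 9*r^3 + 13*r^2 + 9*r - 14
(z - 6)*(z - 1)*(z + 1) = z^3 - 6*z^2 - z + 6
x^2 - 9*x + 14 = (x - 7)*(x - 2)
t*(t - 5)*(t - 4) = t^3 - 9*t^2 + 20*t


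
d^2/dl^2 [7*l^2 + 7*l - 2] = 14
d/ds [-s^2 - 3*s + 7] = -2*s - 3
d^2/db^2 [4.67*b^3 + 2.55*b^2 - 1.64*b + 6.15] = 28.02*b + 5.1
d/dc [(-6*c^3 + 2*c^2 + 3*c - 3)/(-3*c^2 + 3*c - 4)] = (18*c^4 - 36*c^3 + 87*c^2 - 34*c - 3)/(9*c^4 - 18*c^3 + 33*c^2 - 24*c + 16)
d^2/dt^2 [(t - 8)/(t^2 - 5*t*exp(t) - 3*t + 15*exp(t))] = (2*(t - 8)*(5*t*exp(t) - 2*t - 10*exp(t) + 3)^2 + (t^2 - 5*t*exp(t) - 3*t + 15*exp(t))*(10*t*exp(t) - 4*t - (t - 8)*(-5*t*exp(t) + 5*exp(t) + 2) - 20*exp(t) + 6))/(t^2 - 5*t*exp(t) - 3*t + 15*exp(t))^3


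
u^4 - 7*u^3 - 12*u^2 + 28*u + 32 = (u - 8)*(u - 2)*(u + 1)*(u + 2)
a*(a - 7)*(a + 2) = a^3 - 5*a^2 - 14*a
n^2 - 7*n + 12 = (n - 4)*(n - 3)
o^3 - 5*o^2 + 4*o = o*(o - 4)*(o - 1)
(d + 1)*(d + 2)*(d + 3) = d^3 + 6*d^2 + 11*d + 6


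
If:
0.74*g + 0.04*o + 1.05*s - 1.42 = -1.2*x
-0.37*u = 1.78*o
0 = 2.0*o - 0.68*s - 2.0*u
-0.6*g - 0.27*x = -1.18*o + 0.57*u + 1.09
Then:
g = -0.698330735307189*x - 1.02489166170607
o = 0.121123243592374 - 0.0379888528377867*x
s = 2.07007133325599 - 0.649253049294446*x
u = 0.182757183922325*x - 0.582701009714664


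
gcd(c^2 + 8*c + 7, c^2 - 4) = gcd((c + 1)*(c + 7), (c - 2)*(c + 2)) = 1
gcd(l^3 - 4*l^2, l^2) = l^2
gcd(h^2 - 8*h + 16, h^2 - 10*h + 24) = h - 4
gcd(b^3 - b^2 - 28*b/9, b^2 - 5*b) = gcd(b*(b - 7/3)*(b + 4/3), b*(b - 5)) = b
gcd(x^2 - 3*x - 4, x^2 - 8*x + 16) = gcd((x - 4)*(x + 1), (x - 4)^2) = x - 4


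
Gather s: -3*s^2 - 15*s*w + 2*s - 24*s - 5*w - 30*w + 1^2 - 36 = -3*s^2 + s*(-15*w - 22) - 35*w - 35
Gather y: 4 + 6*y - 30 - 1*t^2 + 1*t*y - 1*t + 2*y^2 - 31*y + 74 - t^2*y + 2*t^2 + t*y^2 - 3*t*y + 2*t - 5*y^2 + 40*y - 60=t^2 + t + y^2*(t - 3) + y*(-t^2 - 2*t + 15) - 12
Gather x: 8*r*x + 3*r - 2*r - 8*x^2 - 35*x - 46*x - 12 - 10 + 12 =r - 8*x^2 + x*(8*r - 81) - 10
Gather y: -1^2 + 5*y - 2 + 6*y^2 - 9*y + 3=6*y^2 - 4*y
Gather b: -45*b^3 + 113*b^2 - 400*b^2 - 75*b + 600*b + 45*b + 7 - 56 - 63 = -45*b^3 - 287*b^2 + 570*b - 112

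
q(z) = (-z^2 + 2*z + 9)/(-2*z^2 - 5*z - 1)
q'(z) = (2 - 2*z)/(-2*z^2 - 5*z - 1) + (4*z + 5)*(-z^2 + 2*z + 9)/(-2*z^2 - 5*z - 1)^2 = (9*z^2 + 38*z + 43)/(4*z^4 + 20*z^3 + 29*z^2 + 10*z + 1)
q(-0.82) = 3.81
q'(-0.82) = 5.81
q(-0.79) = 3.99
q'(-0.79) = 6.42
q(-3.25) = 1.37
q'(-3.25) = 0.42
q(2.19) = -0.40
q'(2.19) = 0.37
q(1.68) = -0.63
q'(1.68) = 0.58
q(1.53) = -0.73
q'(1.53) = 0.69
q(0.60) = -2.08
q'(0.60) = 3.10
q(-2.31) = 7.82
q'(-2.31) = 217.30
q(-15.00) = 0.65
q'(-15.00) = 0.01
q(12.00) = 0.32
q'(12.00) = 0.01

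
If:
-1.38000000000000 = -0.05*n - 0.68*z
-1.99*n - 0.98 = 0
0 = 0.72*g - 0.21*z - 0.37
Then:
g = 1.12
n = -0.49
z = 2.07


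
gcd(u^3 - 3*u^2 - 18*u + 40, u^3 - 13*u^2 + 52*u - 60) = u^2 - 7*u + 10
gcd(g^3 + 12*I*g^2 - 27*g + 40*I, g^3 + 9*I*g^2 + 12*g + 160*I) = g^2 + 13*I*g - 40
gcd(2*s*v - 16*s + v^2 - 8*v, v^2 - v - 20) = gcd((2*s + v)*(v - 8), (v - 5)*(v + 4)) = 1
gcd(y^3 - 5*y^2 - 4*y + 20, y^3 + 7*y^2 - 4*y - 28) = y^2 - 4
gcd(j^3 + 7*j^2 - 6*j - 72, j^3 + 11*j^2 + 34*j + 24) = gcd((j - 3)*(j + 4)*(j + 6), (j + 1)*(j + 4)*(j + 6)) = j^2 + 10*j + 24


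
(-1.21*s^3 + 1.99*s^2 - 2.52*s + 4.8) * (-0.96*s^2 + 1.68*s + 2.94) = 1.1616*s^5 - 3.9432*s^4 + 2.205*s^3 - 2.991*s^2 + 0.6552*s + 14.112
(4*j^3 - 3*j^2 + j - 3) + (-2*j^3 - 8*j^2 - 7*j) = 2*j^3 - 11*j^2 - 6*j - 3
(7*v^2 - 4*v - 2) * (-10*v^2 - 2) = -70*v^4 + 40*v^3 + 6*v^2 + 8*v + 4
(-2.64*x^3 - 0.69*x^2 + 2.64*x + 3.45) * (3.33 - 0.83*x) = 2.1912*x^4 - 8.2185*x^3 - 4.4889*x^2 + 5.9277*x + 11.4885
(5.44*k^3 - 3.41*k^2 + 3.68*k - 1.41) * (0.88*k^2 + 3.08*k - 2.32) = 4.7872*k^5 + 13.7544*k^4 - 19.8852*k^3 + 18.0048*k^2 - 12.8804*k + 3.2712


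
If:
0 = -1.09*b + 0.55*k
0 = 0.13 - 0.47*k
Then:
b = 0.14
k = 0.28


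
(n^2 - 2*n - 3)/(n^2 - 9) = (n + 1)/(n + 3)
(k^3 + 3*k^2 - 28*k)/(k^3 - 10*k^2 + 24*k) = (k + 7)/(k - 6)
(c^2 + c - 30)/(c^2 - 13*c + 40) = (c + 6)/(c - 8)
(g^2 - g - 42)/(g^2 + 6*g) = (g - 7)/g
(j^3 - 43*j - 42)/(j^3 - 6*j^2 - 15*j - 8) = (j^2 - j - 42)/(j^2 - 7*j - 8)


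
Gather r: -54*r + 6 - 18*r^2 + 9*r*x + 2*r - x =-18*r^2 + r*(9*x - 52) - x + 6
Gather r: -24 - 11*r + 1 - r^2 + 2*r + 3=-r^2 - 9*r - 20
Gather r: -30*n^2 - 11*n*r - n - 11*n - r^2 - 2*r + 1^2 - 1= -30*n^2 - 12*n - r^2 + r*(-11*n - 2)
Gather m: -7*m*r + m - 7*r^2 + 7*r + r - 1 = m*(1 - 7*r) - 7*r^2 + 8*r - 1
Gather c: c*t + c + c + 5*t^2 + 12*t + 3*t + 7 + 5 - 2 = c*(t + 2) + 5*t^2 + 15*t + 10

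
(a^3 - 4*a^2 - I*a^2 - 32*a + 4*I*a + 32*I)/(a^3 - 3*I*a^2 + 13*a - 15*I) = (a^2 - 4*a - 32)/(a^2 - 2*I*a + 15)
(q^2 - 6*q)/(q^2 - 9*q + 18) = q/(q - 3)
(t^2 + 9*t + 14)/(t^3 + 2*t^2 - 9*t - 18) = (t + 7)/(t^2 - 9)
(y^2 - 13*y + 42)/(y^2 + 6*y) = (y^2 - 13*y + 42)/(y*(y + 6))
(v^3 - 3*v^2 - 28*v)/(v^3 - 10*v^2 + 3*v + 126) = v*(v + 4)/(v^2 - 3*v - 18)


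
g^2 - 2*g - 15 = (g - 5)*(g + 3)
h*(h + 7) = h^2 + 7*h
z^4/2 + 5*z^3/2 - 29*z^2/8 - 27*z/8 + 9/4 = (z/2 + 1/2)*(z - 3/2)*(z - 1/2)*(z + 6)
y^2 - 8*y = y*(y - 8)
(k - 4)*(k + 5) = k^2 + k - 20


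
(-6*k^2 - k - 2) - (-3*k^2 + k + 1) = -3*k^2 - 2*k - 3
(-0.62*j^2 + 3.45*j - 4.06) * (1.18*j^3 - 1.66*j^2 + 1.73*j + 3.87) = -0.7316*j^5 + 5.1002*j^4 - 11.5904*j^3 + 10.3087*j^2 + 6.3277*j - 15.7122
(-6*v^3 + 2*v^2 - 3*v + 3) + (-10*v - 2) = -6*v^3 + 2*v^2 - 13*v + 1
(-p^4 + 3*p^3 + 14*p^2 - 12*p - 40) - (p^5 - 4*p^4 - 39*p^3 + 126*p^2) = -p^5 + 3*p^4 + 42*p^3 - 112*p^2 - 12*p - 40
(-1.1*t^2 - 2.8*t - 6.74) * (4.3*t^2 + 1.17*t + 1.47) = -4.73*t^4 - 13.327*t^3 - 33.875*t^2 - 12.0018*t - 9.9078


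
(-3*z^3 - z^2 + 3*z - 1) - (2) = -3*z^3 - z^2 + 3*z - 3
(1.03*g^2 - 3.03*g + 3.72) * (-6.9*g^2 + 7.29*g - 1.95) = -7.107*g^4 + 28.4157*g^3 - 49.7652*g^2 + 33.0273*g - 7.254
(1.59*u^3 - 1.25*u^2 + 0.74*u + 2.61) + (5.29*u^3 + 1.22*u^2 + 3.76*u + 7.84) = 6.88*u^3 - 0.03*u^2 + 4.5*u + 10.45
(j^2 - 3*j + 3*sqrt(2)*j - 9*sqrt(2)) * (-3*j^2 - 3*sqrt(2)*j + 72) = -3*j^4 - 12*sqrt(2)*j^3 + 9*j^3 + 36*sqrt(2)*j^2 + 54*j^2 - 162*j + 216*sqrt(2)*j - 648*sqrt(2)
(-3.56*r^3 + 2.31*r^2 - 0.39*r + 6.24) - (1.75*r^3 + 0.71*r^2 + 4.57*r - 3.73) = -5.31*r^3 + 1.6*r^2 - 4.96*r + 9.97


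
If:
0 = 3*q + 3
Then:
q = -1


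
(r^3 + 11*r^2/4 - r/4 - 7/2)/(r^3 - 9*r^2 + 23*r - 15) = (4*r^2 + 15*r + 14)/(4*(r^2 - 8*r + 15))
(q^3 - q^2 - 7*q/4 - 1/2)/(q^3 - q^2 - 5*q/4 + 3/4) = (4*q^3 - 4*q^2 - 7*q - 2)/(4*q^3 - 4*q^2 - 5*q + 3)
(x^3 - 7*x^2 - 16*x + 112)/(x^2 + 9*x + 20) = (x^2 - 11*x + 28)/(x + 5)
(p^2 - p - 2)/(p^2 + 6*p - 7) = (p^2 - p - 2)/(p^2 + 6*p - 7)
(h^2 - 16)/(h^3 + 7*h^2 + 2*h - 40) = (h - 4)/(h^2 + 3*h - 10)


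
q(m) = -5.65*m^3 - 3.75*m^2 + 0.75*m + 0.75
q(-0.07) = 0.68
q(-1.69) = 16.04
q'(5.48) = -549.37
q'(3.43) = -224.39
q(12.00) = -10293.45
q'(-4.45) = -301.53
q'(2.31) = -107.02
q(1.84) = -45.76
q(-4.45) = 421.04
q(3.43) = -268.79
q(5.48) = -1037.56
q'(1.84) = -70.44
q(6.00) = -1350.15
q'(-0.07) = 1.19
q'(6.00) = -654.45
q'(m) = -16.95*m^2 - 7.5*m + 0.75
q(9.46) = -5110.99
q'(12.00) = -2530.05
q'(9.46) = -1587.08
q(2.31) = -87.17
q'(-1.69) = -34.99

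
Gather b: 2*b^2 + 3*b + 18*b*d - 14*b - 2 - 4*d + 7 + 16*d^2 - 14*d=2*b^2 + b*(18*d - 11) + 16*d^2 - 18*d + 5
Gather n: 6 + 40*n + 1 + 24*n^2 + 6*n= 24*n^2 + 46*n + 7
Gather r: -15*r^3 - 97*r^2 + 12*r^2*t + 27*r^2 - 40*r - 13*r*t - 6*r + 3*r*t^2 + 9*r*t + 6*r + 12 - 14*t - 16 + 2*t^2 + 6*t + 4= -15*r^3 + r^2*(12*t - 70) + r*(3*t^2 - 4*t - 40) + 2*t^2 - 8*t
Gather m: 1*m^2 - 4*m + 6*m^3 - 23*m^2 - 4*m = 6*m^3 - 22*m^2 - 8*m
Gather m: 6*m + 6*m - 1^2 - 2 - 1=12*m - 4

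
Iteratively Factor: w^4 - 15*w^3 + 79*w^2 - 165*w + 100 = (w - 1)*(w^3 - 14*w^2 + 65*w - 100) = (w - 4)*(w - 1)*(w^2 - 10*w + 25) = (w - 5)*(w - 4)*(w - 1)*(w - 5)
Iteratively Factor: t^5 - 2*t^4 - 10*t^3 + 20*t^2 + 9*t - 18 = (t + 1)*(t^4 - 3*t^3 - 7*t^2 + 27*t - 18) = (t + 1)*(t + 3)*(t^3 - 6*t^2 + 11*t - 6) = (t - 3)*(t + 1)*(t + 3)*(t^2 - 3*t + 2) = (t - 3)*(t - 2)*(t + 1)*(t + 3)*(t - 1)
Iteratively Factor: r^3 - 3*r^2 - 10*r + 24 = (r - 4)*(r^2 + r - 6) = (r - 4)*(r + 3)*(r - 2)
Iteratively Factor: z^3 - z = (z)*(z^2 - 1) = z*(z + 1)*(z - 1)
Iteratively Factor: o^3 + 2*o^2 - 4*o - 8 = (o - 2)*(o^2 + 4*o + 4) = (o - 2)*(o + 2)*(o + 2)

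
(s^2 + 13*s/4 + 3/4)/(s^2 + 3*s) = (s + 1/4)/s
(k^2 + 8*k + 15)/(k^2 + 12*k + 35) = (k + 3)/(k + 7)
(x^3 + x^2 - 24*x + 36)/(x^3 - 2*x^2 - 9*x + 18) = (x + 6)/(x + 3)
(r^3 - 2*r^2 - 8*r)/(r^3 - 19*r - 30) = r*(r - 4)/(r^2 - 2*r - 15)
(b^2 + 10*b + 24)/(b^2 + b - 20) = (b^2 + 10*b + 24)/(b^2 + b - 20)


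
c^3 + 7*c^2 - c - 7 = (c - 1)*(c + 1)*(c + 7)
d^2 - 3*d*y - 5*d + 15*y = (d - 5)*(d - 3*y)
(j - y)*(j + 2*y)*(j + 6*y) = j^3 + 7*j^2*y + 4*j*y^2 - 12*y^3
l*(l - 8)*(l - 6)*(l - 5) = l^4 - 19*l^3 + 118*l^2 - 240*l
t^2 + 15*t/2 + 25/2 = (t + 5/2)*(t + 5)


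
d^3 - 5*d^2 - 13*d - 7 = (d - 7)*(d + 1)^2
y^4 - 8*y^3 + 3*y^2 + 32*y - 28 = (y - 7)*(y - 2)*(y - 1)*(y + 2)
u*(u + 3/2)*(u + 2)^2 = u^4 + 11*u^3/2 + 10*u^2 + 6*u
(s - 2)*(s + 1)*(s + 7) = s^3 + 6*s^2 - 9*s - 14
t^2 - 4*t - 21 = (t - 7)*(t + 3)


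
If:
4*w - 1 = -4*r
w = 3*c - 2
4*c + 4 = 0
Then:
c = -1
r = 21/4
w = -5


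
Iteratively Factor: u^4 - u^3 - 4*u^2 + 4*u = (u - 1)*(u^3 - 4*u) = (u - 1)*(u + 2)*(u^2 - 2*u) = (u - 2)*(u - 1)*(u + 2)*(u)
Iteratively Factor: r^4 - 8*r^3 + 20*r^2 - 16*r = (r - 4)*(r^3 - 4*r^2 + 4*r) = (r - 4)*(r - 2)*(r^2 - 2*r) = (r - 4)*(r - 2)^2*(r)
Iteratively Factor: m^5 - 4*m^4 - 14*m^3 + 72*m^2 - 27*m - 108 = (m - 3)*(m^4 - m^3 - 17*m^2 + 21*m + 36) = (m - 3)*(m + 1)*(m^3 - 2*m^2 - 15*m + 36) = (m - 3)^2*(m + 1)*(m^2 + m - 12) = (m - 3)^3*(m + 1)*(m + 4)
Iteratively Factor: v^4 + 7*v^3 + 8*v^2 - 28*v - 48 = (v - 2)*(v^3 + 9*v^2 + 26*v + 24) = (v - 2)*(v + 3)*(v^2 + 6*v + 8) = (v - 2)*(v + 3)*(v + 4)*(v + 2)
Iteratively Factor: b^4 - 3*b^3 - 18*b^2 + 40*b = (b)*(b^3 - 3*b^2 - 18*b + 40) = b*(b - 5)*(b^2 + 2*b - 8) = b*(b - 5)*(b + 4)*(b - 2)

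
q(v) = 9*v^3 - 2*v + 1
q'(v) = 27*v^2 - 2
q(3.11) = 265.50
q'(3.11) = 259.15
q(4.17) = 645.27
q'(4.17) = 467.50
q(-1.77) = -45.37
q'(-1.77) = 82.59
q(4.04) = 586.37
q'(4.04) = 438.68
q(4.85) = 1018.06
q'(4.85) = 633.11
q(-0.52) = 0.77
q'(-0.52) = 5.30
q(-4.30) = -705.96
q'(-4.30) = 497.23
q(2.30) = 105.90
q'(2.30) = 140.83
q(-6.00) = -1931.00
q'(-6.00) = 970.00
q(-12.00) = -15527.00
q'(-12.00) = 3886.00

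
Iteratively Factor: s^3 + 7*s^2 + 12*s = (s + 4)*(s^2 + 3*s) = (s + 3)*(s + 4)*(s)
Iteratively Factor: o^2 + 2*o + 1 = (o + 1)*(o + 1)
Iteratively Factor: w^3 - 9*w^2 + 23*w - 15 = (w - 5)*(w^2 - 4*w + 3) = (w - 5)*(w - 3)*(w - 1)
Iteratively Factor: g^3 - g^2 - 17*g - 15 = (g + 1)*(g^2 - 2*g - 15) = (g - 5)*(g + 1)*(g + 3)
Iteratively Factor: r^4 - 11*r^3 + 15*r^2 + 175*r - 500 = (r + 4)*(r^3 - 15*r^2 + 75*r - 125) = (r - 5)*(r + 4)*(r^2 - 10*r + 25) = (r - 5)^2*(r + 4)*(r - 5)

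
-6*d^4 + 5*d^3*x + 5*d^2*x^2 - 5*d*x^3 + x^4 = (-3*d + x)*(-2*d + x)*(-d + x)*(d + x)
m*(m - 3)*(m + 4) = m^3 + m^2 - 12*m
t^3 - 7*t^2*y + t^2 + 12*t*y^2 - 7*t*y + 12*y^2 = (t + 1)*(t - 4*y)*(t - 3*y)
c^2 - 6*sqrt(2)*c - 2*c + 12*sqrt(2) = (c - 2)*(c - 6*sqrt(2))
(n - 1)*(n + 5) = n^2 + 4*n - 5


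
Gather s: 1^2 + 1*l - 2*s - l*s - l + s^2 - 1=s^2 + s*(-l - 2)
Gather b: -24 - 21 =-45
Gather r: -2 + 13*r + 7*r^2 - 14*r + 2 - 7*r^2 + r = 0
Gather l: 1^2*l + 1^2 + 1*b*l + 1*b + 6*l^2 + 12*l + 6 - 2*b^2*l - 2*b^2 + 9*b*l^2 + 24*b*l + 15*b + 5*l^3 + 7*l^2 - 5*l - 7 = -2*b^2 + 16*b + 5*l^3 + l^2*(9*b + 13) + l*(-2*b^2 + 25*b + 8)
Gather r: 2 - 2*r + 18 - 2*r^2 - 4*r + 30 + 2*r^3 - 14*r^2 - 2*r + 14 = 2*r^3 - 16*r^2 - 8*r + 64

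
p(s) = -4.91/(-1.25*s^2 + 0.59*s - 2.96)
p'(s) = -4.91*(2.5*s - 0.59)/(-1.25*s^2 + 0.59*s - 2.96)^2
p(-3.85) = 0.21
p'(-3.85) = 0.09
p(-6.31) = 0.09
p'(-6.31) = 0.03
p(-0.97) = 1.04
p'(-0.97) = 0.67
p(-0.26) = 1.54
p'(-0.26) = 0.60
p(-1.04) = 1.00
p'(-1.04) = 0.65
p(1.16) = 1.24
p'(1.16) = -0.72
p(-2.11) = 0.50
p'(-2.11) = 0.30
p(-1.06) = 0.98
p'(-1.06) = 0.64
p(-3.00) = 0.31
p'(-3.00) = 0.16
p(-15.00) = 0.02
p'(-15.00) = 0.00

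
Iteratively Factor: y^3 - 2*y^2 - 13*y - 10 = (y + 2)*(y^2 - 4*y - 5) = (y - 5)*(y + 2)*(y + 1)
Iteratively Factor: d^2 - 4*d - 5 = (d + 1)*(d - 5)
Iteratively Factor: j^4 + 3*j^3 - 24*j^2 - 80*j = (j)*(j^3 + 3*j^2 - 24*j - 80) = j*(j + 4)*(j^2 - j - 20) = j*(j - 5)*(j + 4)*(j + 4)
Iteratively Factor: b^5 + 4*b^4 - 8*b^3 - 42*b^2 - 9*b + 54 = (b + 2)*(b^4 + 2*b^3 - 12*b^2 - 18*b + 27) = (b - 1)*(b + 2)*(b^3 + 3*b^2 - 9*b - 27) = (b - 1)*(b + 2)*(b + 3)*(b^2 - 9) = (b - 3)*(b - 1)*(b + 2)*(b + 3)*(b + 3)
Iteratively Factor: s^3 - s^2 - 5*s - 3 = (s + 1)*(s^2 - 2*s - 3) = (s + 1)^2*(s - 3)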